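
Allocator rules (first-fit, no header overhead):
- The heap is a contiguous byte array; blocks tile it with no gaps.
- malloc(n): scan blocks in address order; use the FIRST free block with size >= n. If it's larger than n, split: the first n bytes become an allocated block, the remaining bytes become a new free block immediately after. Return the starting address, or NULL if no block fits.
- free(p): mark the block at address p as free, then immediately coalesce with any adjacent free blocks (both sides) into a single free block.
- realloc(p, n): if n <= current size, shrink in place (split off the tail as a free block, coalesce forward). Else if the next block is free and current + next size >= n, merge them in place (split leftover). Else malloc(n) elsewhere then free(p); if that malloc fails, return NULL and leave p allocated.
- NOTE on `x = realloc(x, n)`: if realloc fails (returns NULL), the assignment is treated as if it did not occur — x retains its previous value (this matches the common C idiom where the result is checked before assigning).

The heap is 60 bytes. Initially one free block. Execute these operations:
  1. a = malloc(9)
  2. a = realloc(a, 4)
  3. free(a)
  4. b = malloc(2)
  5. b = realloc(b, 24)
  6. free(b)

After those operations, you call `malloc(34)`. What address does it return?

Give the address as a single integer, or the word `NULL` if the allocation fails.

Answer: 0

Derivation:
Op 1: a = malloc(9) -> a = 0; heap: [0-8 ALLOC][9-59 FREE]
Op 2: a = realloc(a, 4) -> a = 0; heap: [0-3 ALLOC][4-59 FREE]
Op 3: free(a) -> (freed a); heap: [0-59 FREE]
Op 4: b = malloc(2) -> b = 0; heap: [0-1 ALLOC][2-59 FREE]
Op 5: b = realloc(b, 24) -> b = 0; heap: [0-23 ALLOC][24-59 FREE]
Op 6: free(b) -> (freed b); heap: [0-59 FREE]
malloc(34): first-fit scan over [0-59 FREE] -> 0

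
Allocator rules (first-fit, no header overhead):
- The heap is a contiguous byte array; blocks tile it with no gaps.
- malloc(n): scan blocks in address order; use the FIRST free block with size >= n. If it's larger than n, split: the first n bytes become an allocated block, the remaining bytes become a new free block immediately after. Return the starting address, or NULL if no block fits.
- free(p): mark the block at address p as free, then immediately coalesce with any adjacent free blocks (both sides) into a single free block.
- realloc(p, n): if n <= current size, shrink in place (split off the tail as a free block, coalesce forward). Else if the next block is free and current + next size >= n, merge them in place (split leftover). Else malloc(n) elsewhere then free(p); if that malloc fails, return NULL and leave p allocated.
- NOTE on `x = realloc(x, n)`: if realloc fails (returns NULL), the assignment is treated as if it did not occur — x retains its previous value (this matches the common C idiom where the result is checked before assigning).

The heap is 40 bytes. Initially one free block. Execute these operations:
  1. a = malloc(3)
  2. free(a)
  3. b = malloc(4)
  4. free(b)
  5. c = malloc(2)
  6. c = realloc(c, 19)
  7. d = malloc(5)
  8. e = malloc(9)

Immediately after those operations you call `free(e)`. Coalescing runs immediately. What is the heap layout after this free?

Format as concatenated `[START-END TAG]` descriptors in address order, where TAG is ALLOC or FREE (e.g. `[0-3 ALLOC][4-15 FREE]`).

Op 1: a = malloc(3) -> a = 0; heap: [0-2 ALLOC][3-39 FREE]
Op 2: free(a) -> (freed a); heap: [0-39 FREE]
Op 3: b = malloc(4) -> b = 0; heap: [0-3 ALLOC][4-39 FREE]
Op 4: free(b) -> (freed b); heap: [0-39 FREE]
Op 5: c = malloc(2) -> c = 0; heap: [0-1 ALLOC][2-39 FREE]
Op 6: c = realloc(c, 19) -> c = 0; heap: [0-18 ALLOC][19-39 FREE]
Op 7: d = malloc(5) -> d = 19; heap: [0-18 ALLOC][19-23 ALLOC][24-39 FREE]
Op 8: e = malloc(9) -> e = 24; heap: [0-18 ALLOC][19-23 ALLOC][24-32 ALLOC][33-39 FREE]
free(e): e = 24 -> block [24-32 ALLOC]; mark free, coalesce with adjacent free neighbors -> [0-18 ALLOC][19-23 ALLOC][24-39 FREE]

Answer: [0-18 ALLOC][19-23 ALLOC][24-39 FREE]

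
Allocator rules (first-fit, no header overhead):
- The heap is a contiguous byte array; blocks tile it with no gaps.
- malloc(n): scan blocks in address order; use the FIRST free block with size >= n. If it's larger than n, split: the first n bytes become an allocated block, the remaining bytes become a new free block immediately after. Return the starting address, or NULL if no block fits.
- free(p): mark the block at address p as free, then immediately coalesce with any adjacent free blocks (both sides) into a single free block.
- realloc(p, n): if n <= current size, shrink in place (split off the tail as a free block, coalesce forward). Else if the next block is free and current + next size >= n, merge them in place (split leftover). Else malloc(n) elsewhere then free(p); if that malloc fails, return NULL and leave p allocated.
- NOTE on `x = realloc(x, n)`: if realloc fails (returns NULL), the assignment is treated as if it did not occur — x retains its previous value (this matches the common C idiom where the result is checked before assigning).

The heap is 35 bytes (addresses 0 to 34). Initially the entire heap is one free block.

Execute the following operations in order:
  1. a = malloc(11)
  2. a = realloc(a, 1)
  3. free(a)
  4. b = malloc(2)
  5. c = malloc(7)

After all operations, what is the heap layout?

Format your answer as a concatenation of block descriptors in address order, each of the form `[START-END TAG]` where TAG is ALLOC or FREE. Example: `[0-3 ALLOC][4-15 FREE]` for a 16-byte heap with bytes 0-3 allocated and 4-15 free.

Answer: [0-1 ALLOC][2-8 ALLOC][9-34 FREE]

Derivation:
Op 1: a = malloc(11) -> a = 0; heap: [0-10 ALLOC][11-34 FREE]
Op 2: a = realloc(a, 1) -> a = 0; heap: [0-0 ALLOC][1-34 FREE]
Op 3: free(a) -> (freed a); heap: [0-34 FREE]
Op 4: b = malloc(2) -> b = 0; heap: [0-1 ALLOC][2-34 FREE]
Op 5: c = malloc(7) -> c = 2; heap: [0-1 ALLOC][2-8 ALLOC][9-34 FREE]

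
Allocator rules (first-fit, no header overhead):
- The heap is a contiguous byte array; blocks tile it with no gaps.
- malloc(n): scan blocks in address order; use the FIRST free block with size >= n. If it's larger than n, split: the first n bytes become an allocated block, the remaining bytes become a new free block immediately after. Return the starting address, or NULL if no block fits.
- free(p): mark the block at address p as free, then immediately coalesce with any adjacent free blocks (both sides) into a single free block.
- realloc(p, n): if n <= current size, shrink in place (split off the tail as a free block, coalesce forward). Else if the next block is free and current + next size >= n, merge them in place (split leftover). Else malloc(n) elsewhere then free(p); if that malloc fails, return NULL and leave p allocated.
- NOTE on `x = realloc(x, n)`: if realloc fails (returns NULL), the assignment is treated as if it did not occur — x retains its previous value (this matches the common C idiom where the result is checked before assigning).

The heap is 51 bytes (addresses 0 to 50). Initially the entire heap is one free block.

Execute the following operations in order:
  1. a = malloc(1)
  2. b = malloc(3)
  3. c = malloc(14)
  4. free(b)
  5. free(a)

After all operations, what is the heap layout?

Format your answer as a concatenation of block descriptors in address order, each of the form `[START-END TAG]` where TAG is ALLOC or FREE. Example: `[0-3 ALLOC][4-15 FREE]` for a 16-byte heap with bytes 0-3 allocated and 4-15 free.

Op 1: a = malloc(1) -> a = 0; heap: [0-0 ALLOC][1-50 FREE]
Op 2: b = malloc(3) -> b = 1; heap: [0-0 ALLOC][1-3 ALLOC][4-50 FREE]
Op 3: c = malloc(14) -> c = 4; heap: [0-0 ALLOC][1-3 ALLOC][4-17 ALLOC][18-50 FREE]
Op 4: free(b) -> (freed b); heap: [0-0 ALLOC][1-3 FREE][4-17 ALLOC][18-50 FREE]
Op 5: free(a) -> (freed a); heap: [0-3 FREE][4-17 ALLOC][18-50 FREE]

Answer: [0-3 FREE][4-17 ALLOC][18-50 FREE]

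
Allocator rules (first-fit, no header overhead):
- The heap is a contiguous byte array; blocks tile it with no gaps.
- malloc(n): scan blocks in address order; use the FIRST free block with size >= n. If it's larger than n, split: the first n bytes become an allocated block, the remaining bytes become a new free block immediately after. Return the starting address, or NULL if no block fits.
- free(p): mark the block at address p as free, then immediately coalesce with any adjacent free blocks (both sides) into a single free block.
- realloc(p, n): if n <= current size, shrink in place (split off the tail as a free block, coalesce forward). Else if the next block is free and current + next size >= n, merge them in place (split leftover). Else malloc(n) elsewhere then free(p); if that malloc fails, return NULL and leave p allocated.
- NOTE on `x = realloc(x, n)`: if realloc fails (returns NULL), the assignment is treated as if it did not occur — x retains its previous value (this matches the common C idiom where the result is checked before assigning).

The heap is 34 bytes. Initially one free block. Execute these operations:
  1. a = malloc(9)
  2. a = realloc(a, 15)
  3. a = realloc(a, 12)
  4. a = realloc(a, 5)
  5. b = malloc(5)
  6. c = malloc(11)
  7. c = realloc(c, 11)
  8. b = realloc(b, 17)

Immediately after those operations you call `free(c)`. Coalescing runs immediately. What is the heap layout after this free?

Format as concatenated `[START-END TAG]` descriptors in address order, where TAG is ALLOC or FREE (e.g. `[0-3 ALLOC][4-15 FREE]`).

Op 1: a = malloc(9) -> a = 0; heap: [0-8 ALLOC][9-33 FREE]
Op 2: a = realloc(a, 15) -> a = 0; heap: [0-14 ALLOC][15-33 FREE]
Op 3: a = realloc(a, 12) -> a = 0; heap: [0-11 ALLOC][12-33 FREE]
Op 4: a = realloc(a, 5) -> a = 0; heap: [0-4 ALLOC][5-33 FREE]
Op 5: b = malloc(5) -> b = 5; heap: [0-4 ALLOC][5-9 ALLOC][10-33 FREE]
Op 6: c = malloc(11) -> c = 10; heap: [0-4 ALLOC][5-9 ALLOC][10-20 ALLOC][21-33 FREE]
Op 7: c = realloc(c, 11) -> c = 10; heap: [0-4 ALLOC][5-9 ALLOC][10-20 ALLOC][21-33 FREE]
Op 8: b = realloc(b, 17) -> NULL (b unchanged); heap: [0-4 ALLOC][5-9 ALLOC][10-20 ALLOC][21-33 FREE]
free(c): c = 10 -> block [10-20 ALLOC]; mark free, coalesce with adjacent free neighbors -> [0-4 ALLOC][5-9 ALLOC][10-33 FREE]

Answer: [0-4 ALLOC][5-9 ALLOC][10-33 FREE]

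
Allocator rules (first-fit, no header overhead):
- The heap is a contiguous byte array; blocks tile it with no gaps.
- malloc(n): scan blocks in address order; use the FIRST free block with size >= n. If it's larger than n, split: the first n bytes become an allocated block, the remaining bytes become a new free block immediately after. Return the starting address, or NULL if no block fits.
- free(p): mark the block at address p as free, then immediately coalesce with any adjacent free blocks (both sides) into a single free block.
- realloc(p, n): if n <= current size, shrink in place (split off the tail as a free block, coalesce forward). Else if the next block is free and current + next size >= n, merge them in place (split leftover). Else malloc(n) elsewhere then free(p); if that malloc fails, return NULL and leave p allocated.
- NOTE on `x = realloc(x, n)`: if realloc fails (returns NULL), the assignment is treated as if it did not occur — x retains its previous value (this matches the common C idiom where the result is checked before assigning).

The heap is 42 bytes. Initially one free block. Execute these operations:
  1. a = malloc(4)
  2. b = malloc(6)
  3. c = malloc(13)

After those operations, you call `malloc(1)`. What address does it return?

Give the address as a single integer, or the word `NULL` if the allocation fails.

Answer: 23

Derivation:
Op 1: a = malloc(4) -> a = 0; heap: [0-3 ALLOC][4-41 FREE]
Op 2: b = malloc(6) -> b = 4; heap: [0-3 ALLOC][4-9 ALLOC][10-41 FREE]
Op 3: c = malloc(13) -> c = 10; heap: [0-3 ALLOC][4-9 ALLOC][10-22 ALLOC][23-41 FREE]
malloc(1): first-fit scan over [0-3 ALLOC][4-9 ALLOC][10-22 ALLOC][23-41 FREE] -> 23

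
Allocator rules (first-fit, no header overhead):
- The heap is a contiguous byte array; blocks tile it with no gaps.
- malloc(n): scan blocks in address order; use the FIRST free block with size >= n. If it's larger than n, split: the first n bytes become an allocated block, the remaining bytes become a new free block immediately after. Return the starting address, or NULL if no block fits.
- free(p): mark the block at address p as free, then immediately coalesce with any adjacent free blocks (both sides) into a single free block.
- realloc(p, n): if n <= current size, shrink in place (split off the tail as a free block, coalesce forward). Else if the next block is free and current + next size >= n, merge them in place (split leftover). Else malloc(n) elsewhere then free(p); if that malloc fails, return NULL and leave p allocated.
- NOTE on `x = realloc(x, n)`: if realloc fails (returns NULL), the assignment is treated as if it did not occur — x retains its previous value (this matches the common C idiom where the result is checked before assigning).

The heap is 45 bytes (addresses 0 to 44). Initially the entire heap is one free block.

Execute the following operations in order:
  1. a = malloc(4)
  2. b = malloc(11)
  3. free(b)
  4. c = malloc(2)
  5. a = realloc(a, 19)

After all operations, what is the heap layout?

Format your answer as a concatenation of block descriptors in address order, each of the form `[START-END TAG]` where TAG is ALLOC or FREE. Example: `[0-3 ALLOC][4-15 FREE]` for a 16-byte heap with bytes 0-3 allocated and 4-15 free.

Answer: [0-3 FREE][4-5 ALLOC][6-24 ALLOC][25-44 FREE]

Derivation:
Op 1: a = malloc(4) -> a = 0; heap: [0-3 ALLOC][4-44 FREE]
Op 2: b = malloc(11) -> b = 4; heap: [0-3 ALLOC][4-14 ALLOC][15-44 FREE]
Op 3: free(b) -> (freed b); heap: [0-3 ALLOC][4-44 FREE]
Op 4: c = malloc(2) -> c = 4; heap: [0-3 ALLOC][4-5 ALLOC][6-44 FREE]
Op 5: a = realloc(a, 19) -> a = 6; heap: [0-3 FREE][4-5 ALLOC][6-24 ALLOC][25-44 FREE]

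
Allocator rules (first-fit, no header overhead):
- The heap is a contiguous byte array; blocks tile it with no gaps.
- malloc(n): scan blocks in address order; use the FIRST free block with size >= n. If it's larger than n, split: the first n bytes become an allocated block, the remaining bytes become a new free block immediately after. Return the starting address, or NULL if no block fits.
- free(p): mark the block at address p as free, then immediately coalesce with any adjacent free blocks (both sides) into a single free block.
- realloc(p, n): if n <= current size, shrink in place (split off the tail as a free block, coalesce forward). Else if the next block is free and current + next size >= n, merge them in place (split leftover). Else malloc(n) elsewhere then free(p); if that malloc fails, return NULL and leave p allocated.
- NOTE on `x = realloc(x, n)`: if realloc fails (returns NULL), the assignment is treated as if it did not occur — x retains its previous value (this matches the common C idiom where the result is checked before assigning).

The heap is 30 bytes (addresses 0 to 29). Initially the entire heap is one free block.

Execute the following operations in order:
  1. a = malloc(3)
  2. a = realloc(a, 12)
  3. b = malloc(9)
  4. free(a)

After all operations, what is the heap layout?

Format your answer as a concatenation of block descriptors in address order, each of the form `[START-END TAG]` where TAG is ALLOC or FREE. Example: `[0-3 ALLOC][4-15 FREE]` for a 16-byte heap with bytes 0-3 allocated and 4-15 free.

Answer: [0-11 FREE][12-20 ALLOC][21-29 FREE]

Derivation:
Op 1: a = malloc(3) -> a = 0; heap: [0-2 ALLOC][3-29 FREE]
Op 2: a = realloc(a, 12) -> a = 0; heap: [0-11 ALLOC][12-29 FREE]
Op 3: b = malloc(9) -> b = 12; heap: [0-11 ALLOC][12-20 ALLOC][21-29 FREE]
Op 4: free(a) -> (freed a); heap: [0-11 FREE][12-20 ALLOC][21-29 FREE]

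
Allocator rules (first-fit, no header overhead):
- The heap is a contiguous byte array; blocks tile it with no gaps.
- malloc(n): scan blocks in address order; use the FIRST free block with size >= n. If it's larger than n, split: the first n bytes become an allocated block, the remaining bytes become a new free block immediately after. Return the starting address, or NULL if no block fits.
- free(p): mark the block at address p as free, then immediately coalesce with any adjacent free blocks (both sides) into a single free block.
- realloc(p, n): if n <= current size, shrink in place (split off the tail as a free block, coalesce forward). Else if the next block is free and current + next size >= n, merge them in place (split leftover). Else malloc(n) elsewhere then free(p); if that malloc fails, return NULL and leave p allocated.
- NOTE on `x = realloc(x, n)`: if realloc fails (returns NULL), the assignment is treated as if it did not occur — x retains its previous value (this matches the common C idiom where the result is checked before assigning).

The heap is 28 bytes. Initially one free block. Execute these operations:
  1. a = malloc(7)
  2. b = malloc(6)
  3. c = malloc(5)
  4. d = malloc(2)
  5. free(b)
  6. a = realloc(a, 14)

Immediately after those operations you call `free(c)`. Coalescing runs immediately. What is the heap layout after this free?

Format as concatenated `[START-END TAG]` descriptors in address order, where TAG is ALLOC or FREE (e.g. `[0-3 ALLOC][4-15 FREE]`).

Op 1: a = malloc(7) -> a = 0; heap: [0-6 ALLOC][7-27 FREE]
Op 2: b = malloc(6) -> b = 7; heap: [0-6 ALLOC][7-12 ALLOC][13-27 FREE]
Op 3: c = malloc(5) -> c = 13; heap: [0-6 ALLOC][7-12 ALLOC][13-17 ALLOC][18-27 FREE]
Op 4: d = malloc(2) -> d = 18; heap: [0-6 ALLOC][7-12 ALLOC][13-17 ALLOC][18-19 ALLOC][20-27 FREE]
Op 5: free(b) -> (freed b); heap: [0-6 ALLOC][7-12 FREE][13-17 ALLOC][18-19 ALLOC][20-27 FREE]
Op 6: a = realloc(a, 14) -> NULL (a unchanged); heap: [0-6 ALLOC][7-12 FREE][13-17 ALLOC][18-19 ALLOC][20-27 FREE]
free(c): c = 13 -> block [13-17 ALLOC]; mark free, coalesce with adjacent free neighbors -> [0-6 ALLOC][7-17 FREE][18-19 ALLOC][20-27 FREE]

Answer: [0-6 ALLOC][7-17 FREE][18-19 ALLOC][20-27 FREE]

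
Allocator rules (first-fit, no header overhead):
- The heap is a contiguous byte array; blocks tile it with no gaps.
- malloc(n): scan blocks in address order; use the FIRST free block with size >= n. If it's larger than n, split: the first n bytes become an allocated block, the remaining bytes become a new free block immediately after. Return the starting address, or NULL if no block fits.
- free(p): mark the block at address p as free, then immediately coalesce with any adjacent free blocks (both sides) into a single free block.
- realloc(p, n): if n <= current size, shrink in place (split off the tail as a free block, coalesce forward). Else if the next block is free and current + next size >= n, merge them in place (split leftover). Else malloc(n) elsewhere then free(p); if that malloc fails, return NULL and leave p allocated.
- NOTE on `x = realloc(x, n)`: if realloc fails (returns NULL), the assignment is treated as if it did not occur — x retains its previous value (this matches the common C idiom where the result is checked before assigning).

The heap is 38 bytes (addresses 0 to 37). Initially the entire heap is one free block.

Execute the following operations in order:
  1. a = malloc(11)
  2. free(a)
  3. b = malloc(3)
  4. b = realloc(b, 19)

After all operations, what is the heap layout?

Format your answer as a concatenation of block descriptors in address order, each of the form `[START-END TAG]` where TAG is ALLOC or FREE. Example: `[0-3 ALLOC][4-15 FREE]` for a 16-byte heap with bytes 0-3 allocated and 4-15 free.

Answer: [0-18 ALLOC][19-37 FREE]

Derivation:
Op 1: a = malloc(11) -> a = 0; heap: [0-10 ALLOC][11-37 FREE]
Op 2: free(a) -> (freed a); heap: [0-37 FREE]
Op 3: b = malloc(3) -> b = 0; heap: [0-2 ALLOC][3-37 FREE]
Op 4: b = realloc(b, 19) -> b = 0; heap: [0-18 ALLOC][19-37 FREE]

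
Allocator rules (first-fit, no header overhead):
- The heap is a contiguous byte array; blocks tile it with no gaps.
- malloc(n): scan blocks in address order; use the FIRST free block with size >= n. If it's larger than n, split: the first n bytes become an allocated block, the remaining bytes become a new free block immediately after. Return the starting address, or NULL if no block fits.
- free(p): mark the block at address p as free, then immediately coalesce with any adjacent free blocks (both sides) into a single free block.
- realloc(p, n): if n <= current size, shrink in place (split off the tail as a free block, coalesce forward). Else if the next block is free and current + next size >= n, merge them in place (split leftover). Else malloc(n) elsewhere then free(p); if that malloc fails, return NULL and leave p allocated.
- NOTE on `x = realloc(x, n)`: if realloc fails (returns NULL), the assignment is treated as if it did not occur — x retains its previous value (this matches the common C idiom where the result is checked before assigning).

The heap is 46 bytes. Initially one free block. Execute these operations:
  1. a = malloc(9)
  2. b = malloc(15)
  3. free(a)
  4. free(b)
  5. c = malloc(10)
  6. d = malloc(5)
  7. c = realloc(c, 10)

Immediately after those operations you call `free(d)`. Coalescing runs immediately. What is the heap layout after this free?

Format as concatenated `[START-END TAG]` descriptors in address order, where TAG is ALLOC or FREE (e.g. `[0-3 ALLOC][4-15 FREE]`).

Answer: [0-9 ALLOC][10-45 FREE]

Derivation:
Op 1: a = malloc(9) -> a = 0; heap: [0-8 ALLOC][9-45 FREE]
Op 2: b = malloc(15) -> b = 9; heap: [0-8 ALLOC][9-23 ALLOC][24-45 FREE]
Op 3: free(a) -> (freed a); heap: [0-8 FREE][9-23 ALLOC][24-45 FREE]
Op 4: free(b) -> (freed b); heap: [0-45 FREE]
Op 5: c = malloc(10) -> c = 0; heap: [0-9 ALLOC][10-45 FREE]
Op 6: d = malloc(5) -> d = 10; heap: [0-9 ALLOC][10-14 ALLOC][15-45 FREE]
Op 7: c = realloc(c, 10) -> c = 0; heap: [0-9 ALLOC][10-14 ALLOC][15-45 FREE]
free(d): d = 10 -> block [10-14 ALLOC]; mark free, coalesce with adjacent free neighbors -> [0-9 ALLOC][10-45 FREE]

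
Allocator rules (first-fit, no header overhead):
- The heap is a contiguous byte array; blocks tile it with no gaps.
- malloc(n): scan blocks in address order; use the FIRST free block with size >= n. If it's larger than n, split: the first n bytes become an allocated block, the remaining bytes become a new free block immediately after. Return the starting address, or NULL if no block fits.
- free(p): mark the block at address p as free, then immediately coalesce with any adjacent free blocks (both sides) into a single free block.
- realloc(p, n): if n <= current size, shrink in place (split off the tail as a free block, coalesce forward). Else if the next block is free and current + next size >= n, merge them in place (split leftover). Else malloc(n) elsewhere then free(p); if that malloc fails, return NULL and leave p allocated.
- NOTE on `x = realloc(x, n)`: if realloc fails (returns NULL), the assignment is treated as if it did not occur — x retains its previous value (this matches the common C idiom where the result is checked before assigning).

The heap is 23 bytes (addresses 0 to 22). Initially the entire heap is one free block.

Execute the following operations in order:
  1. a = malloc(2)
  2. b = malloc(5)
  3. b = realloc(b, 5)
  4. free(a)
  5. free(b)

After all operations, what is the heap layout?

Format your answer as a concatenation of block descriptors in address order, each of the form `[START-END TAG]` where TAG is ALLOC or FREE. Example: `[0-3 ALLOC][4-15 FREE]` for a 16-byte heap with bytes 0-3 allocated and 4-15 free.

Op 1: a = malloc(2) -> a = 0; heap: [0-1 ALLOC][2-22 FREE]
Op 2: b = malloc(5) -> b = 2; heap: [0-1 ALLOC][2-6 ALLOC][7-22 FREE]
Op 3: b = realloc(b, 5) -> b = 2; heap: [0-1 ALLOC][2-6 ALLOC][7-22 FREE]
Op 4: free(a) -> (freed a); heap: [0-1 FREE][2-6 ALLOC][7-22 FREE]
Op 5: free(b) -> (freed b); heap: [0-22 FREE]

Answer: [0-22 FREE]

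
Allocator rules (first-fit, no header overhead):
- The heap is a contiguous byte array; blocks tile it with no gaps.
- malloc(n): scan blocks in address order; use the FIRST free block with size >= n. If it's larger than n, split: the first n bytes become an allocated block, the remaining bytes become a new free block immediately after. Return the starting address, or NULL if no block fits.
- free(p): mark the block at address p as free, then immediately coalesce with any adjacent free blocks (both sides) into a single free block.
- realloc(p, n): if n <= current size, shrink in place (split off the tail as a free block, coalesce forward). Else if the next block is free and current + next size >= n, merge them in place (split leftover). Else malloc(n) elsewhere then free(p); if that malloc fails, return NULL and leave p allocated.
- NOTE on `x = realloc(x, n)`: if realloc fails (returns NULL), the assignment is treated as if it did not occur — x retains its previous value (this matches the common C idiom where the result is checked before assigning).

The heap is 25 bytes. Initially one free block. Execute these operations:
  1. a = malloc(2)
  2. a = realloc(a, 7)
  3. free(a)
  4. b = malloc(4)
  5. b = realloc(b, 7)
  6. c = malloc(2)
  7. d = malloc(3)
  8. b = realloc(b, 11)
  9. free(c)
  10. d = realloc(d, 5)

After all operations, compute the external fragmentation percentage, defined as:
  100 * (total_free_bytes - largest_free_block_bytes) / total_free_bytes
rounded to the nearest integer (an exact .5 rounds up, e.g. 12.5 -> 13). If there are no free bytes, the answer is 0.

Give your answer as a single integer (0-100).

Answer: 22

Derivation:
Op 1: a = malloc(2) -> a = 0; heap: [0-1 ALLOC][2-24 FREE]
Op 2: a = realloc(a, 7) -> a = 0; heap: [0-6 ALLOC][7-24 FREE]
Op 3: free(a) -> (freed a); heap: [0-24 FREE]
Op 4: b = malloc(4) -> b = 0; heap: [0-3 ALLOC][4-24 FREE]
Op 5: b = realloc(b, 7) -> b = 0; heap: [0-6 ALLOC][7-24 FREE]
Op 6: c = malloc(2) -> c = 7; heap: [0-6 ALLOC][7-8 ALLOC][9-24 FREE]
Op 7: d = malloc(3) -> d = 9; heap: [0-6 ALLOC][7-8 ALLOC][9-11 ALLOC][12-24 FREE]
Op 8: b = realloc(b, 11) -> b = 12; heap: [0-6 FREE][7-8 ALLOC][9-11 ALLOC][12-22 ALLOC][23-24 FREE]
Op 9: free(c) -> (freed c); heap: [0-8 FREE][9-11 ALLOC][12-22 ALLOC][23-24 FREE]
Op 10: d = realloc(d, 5) -> d = 0; heap: [0-4 ALLOC][5-11 FREE][12-22 ALLOC][23-24 FREE]
Free blocks: [7 2] total_free=9 largest=7 -> 100*(9-7)/9 = 200/9 ≈ 22.222 -> rounds to 22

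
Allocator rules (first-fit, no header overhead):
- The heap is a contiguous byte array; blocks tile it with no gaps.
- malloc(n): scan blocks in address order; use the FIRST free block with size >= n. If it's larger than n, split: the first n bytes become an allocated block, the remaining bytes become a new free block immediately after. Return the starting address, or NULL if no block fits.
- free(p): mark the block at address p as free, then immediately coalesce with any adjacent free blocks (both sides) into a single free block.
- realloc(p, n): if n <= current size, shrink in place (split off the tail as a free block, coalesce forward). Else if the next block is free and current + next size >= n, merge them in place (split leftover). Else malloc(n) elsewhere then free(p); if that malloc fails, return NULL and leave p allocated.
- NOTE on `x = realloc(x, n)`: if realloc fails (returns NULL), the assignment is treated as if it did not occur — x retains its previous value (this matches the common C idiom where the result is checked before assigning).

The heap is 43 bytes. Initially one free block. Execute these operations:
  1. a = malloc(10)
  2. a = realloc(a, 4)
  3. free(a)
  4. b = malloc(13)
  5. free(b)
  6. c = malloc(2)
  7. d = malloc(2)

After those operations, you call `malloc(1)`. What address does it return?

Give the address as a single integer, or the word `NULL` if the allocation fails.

Answer: 4

Derivation:
Op 1: a = malloc(10) -> a = 0; heap: [0-9 ALLOC][10-42 FREE]
Op 2: a = realloc(a, 4) -> a = 0; heap: [0-3 ALLOC][4-42 FREE]
Op 3: free(a) -> (freed a); heap: [0-42 FREE]
Op 4: b = malloc(13) -> b = 0; heap: [0-12 ALLOC][13-42 FREE]
Op 5: free(b) -> (freed b); heap: [0-42 FREE]
Op 6: c = malloc(2) -> c = 0; heap: [0-1 ALLOC][2-42 FREE]
Op 7: d = malloc(2) -> d = 2; heap: [0-1 ALLOC][2-3 ALLOC][4-42 FREE]
malloc(1): first-fit scan over [0-1 ALLOC][2-3 ALLOC][4-42 FREE] -> 4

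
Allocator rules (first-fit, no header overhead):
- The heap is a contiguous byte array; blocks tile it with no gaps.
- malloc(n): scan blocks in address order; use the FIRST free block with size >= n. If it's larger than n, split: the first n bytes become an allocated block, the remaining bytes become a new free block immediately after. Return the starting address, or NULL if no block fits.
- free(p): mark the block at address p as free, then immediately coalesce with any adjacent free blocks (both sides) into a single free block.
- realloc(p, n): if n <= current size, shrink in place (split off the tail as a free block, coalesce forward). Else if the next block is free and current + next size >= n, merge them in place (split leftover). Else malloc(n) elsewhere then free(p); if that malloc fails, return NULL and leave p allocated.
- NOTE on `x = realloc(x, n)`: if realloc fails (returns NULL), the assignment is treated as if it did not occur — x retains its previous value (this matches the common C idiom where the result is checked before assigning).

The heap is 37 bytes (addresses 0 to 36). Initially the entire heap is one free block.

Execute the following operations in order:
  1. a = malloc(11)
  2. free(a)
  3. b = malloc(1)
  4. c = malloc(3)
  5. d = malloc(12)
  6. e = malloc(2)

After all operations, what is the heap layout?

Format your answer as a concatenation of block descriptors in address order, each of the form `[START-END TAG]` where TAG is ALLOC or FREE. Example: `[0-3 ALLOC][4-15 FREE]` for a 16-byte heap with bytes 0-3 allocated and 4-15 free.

Answer: [0-0 ALLOC][1-3 ALLOC][4-15 ALLOC][16-17 ALLOC][18-36 FREE]

Derivation:
Op 1: a = malloc(11) -> a = 0; heap: [0-10 ALLOC][11-36 FREE]
Op 2: free(a) -> (freed a); heap: [0-36 FREE]
Op 3: b = malloc(1) -> b = 0; heap: [0-0 ALLOC][1-36 FREE]
Op 4: c = malloc(3) -> c = 1; heap: [0-0 ALLOC][1-3 ALLOC][4-36 FREE]
Op 5: d = malloc(12) -> d = 4; heap: [0-0 ALLOC][1-3 ALLOC][4-15 ALLOC][16-36 FREE]
Op 6: e = malloc(2) -> e = 16; heap: [0-0 ALLOC][1-3 ALLOC][4-15 ALLOC][16-17 ALLOC][18-36 FREE]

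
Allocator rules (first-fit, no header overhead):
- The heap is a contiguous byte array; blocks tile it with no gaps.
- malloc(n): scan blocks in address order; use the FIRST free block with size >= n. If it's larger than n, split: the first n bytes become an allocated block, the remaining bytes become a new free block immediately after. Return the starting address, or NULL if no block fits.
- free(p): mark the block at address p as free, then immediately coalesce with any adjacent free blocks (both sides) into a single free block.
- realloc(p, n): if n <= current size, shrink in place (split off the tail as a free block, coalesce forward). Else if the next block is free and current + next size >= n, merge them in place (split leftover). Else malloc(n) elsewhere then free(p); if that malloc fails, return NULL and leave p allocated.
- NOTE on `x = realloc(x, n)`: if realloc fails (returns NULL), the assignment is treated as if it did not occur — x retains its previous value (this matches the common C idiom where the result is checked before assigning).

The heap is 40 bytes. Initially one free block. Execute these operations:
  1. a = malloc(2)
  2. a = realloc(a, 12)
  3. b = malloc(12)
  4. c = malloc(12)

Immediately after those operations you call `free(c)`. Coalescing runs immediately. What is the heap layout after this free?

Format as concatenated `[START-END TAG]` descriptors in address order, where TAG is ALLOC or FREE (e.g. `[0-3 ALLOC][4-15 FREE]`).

Answer: [0-11 ALLOC][12-23 ALLOC][24-39 FREE]

Derivation:
Op 1: a = malloc(2) -> a = 0; heap: [0-1 ALLOC][2-39 FREE]
Op 2: a = realloc(a, 12) -> a = 0; heap: [0-11 ALLOC][12-39 FREE]
Op 3: b = malloc(12) -> b = 12; heap: [0-11 ALLOC][12-23 ALLOC][24-39 FREE]
Op 4: c = malloc(12) -> c = 24; heap: [0-11 ALLOC][12-23 ALLOC][24-35 ALLOC][36-39 FREE]
free(c): c = 24 -> block [24-35 ALLOC]; mark free, coalesce with adjacent free neighbors -> [0-11 ALLOC][12-23 ALLOC][24-39 FREE]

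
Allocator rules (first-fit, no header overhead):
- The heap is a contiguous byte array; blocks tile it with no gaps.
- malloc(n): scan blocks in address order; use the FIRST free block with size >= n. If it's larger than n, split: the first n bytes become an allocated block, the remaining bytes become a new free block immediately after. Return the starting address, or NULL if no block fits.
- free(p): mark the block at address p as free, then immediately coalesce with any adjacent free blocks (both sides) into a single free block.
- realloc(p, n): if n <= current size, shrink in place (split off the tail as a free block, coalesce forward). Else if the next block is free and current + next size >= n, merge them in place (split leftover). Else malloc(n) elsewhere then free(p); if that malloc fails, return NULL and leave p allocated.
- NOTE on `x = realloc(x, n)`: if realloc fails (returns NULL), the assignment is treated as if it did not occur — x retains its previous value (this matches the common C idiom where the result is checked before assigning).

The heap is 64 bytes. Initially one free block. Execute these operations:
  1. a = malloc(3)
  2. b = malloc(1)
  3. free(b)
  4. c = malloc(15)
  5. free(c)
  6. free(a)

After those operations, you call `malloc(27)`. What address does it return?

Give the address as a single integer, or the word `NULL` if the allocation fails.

Op 1: a = malloc(3) -> a = 0; heap: [0-2 ALLOC][3-63 FREE]
Op 2: b = malloc(1) -> b = 3; heap: [0-2 ALLOC][3-3 ALLOC][4-63 FREE]
Op 3: free(b) -> (freed b); heap: [0-2 ALLOC][3-63 FREE]
Op 4: c = malloc(15) -> c = 3; heap: [0-2 ALLOC][3-17 ALLOC][18-63 FREE]
Op 5: free(c) -> (freed c); heap: [0-2 ALLOC][3-63 FREE]
Op 6: free(a) -> (freed a); heap: [0-63 FREE]
malloc(27): first-fit scan over [0-63 FREE] -> 0

Answer: 0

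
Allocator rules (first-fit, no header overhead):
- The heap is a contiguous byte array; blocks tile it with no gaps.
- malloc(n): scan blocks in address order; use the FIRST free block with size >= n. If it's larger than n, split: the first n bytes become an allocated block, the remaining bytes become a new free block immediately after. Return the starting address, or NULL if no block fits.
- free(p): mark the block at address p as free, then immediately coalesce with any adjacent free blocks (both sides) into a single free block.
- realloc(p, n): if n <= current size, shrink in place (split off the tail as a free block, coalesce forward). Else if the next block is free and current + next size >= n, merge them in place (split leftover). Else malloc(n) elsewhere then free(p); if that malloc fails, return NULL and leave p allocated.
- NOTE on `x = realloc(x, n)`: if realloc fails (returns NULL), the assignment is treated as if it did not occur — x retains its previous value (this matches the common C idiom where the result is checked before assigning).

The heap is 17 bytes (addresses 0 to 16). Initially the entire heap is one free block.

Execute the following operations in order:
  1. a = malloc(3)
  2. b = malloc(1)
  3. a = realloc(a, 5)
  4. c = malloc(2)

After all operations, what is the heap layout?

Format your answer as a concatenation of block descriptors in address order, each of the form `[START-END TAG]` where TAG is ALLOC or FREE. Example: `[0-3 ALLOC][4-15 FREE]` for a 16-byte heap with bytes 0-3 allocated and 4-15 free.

Answer: [0-1 ALLOC][2-2 FREE][3-3 ALLOC][4-8 ALLOC][9-16 FREE]

Derivation:
Op 1: a = malloc(3) -> a = 0; heap: [0-2 ALLOC][3-16 FREE]
Op 2: b = malloc(1) -> b = 3; heap: [0-2 ALLOC][3-3 ALLOC][4-16 FREE]
Op 3: a = realloc(a, 5) -> a = 4; heap: [0-2 FREE][3-3 ALLOC][4-8 ALLOC][9-16 FREE]
Op 4: c = malloc(2) -> c = 0; heap: [0-1 ALLOC][2-2 FREE][3-3 ALLOC][4-8 ALLOC][9-16 FREE]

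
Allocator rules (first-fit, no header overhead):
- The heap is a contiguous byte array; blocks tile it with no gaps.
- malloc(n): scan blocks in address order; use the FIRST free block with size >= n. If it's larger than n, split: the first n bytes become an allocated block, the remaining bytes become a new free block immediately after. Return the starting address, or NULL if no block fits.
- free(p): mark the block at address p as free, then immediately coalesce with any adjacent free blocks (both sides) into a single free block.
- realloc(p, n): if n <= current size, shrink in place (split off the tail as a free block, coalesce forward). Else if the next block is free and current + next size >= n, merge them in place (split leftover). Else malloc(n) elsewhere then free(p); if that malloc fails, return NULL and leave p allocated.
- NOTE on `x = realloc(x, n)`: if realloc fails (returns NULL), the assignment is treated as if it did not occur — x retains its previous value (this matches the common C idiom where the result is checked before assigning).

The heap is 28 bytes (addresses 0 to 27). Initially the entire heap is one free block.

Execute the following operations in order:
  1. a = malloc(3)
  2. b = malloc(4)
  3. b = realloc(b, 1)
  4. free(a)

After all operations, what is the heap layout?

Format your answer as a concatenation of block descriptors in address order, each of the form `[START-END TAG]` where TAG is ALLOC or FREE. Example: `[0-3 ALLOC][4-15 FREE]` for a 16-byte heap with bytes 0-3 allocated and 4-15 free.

Answer: [0-2 FREE][3-3 ALLOC][4-27 FREE]

Derivation:
Op 1: a = malloc(3) -> a = 0; heap: [0-2 ALLOC][3-27 FREE]
Op 2: b = malloc(4) -> b = 3; heap: [0-2 ALLOC][3-6 ALLOC][7-27 FREE]
Op 3: b = realloc(b, 1) -> b = 3; heap: [0-2 ALLOC][3-3 ALLOC][4-27 FREE]
Op 4: free(a) -> (freed a); heap: [0-2 FREE][3-3 ALLOC][4-27 FREE]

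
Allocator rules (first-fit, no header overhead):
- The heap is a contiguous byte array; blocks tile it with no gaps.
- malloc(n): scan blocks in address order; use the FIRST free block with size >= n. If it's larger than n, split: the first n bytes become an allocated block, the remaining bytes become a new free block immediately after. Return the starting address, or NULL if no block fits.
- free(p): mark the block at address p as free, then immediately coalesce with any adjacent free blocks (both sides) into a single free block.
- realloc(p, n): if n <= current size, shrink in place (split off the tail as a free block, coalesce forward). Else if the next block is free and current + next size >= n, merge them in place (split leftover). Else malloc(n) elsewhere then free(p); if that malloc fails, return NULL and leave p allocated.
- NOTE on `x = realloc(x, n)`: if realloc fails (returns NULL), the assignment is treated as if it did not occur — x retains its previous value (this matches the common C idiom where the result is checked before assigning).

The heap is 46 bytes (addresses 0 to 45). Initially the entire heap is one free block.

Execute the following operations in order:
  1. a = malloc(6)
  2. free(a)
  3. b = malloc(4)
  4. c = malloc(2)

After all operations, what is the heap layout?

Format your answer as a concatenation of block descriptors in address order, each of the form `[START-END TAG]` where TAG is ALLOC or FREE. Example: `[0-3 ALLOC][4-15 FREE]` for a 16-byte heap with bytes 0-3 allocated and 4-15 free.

Op 1: a = malloc(6) -> a = 0; heap: [0-5 ALLOC][6-45 FREE]
Op 2: free(a) -> (freed a); heap: [0-45 FREE]
Op 3: b = malloc(4) -> b = 0; heap: [0-3 ALLOC][4-45 FREE]
Op 4: c = malloc(2) -> c = 4; heap: [0-3 ALLOC][4-5 ALLOC][6-45 FREE]

Answer: [0-3 ALLOC][4-5 ALLOC][6-45 FREE]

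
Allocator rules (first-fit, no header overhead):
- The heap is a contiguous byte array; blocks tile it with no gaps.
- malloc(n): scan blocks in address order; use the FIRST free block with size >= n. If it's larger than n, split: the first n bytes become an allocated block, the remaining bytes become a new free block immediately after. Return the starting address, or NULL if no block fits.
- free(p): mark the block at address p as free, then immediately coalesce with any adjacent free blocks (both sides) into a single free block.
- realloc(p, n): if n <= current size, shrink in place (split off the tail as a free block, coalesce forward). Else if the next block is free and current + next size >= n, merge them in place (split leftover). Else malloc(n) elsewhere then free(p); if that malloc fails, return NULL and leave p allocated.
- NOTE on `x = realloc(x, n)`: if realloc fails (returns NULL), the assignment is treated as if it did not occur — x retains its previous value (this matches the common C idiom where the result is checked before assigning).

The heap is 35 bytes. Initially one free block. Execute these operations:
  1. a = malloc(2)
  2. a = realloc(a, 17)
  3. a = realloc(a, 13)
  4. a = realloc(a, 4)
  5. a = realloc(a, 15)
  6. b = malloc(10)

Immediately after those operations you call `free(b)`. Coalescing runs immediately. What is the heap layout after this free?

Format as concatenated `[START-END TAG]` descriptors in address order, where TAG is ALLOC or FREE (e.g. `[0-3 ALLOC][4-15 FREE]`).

Answer: [0-14 ALLOC][15-34 FREE]

Derivation:
Op 1: a = malloc(2) -> a = 0; heap: [0-1 ALLOC][2-34 FREE]
Op 2: a = realloc(a, 17) -> a = 0; heap: [0-16 ALLOC][17-34 FREE]
Op 3: a = realloc(a, 13) -> a = 0; heap: [0-12 ALLOC][13-34 FREE]
Op 4: a = realloc(a, 4) -> a = 0; heap: [0-3 ALLOC][4-34 FREE]
Op 5: a = realloc(a, 15) -> a = 0; heap: [0-14 ALLOC][15-34 FREE]
Op 6: b = malloc(10) -> b = 15; heap: [0-14 ALLOC][15-24 ALLOC][25-34 FREE]
free(b): b = 15 -> block [15-24 ALLOC]; mark free, coalesce with adjacent free neighbors -> [0-14 ALLOC][15-34 FREE]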